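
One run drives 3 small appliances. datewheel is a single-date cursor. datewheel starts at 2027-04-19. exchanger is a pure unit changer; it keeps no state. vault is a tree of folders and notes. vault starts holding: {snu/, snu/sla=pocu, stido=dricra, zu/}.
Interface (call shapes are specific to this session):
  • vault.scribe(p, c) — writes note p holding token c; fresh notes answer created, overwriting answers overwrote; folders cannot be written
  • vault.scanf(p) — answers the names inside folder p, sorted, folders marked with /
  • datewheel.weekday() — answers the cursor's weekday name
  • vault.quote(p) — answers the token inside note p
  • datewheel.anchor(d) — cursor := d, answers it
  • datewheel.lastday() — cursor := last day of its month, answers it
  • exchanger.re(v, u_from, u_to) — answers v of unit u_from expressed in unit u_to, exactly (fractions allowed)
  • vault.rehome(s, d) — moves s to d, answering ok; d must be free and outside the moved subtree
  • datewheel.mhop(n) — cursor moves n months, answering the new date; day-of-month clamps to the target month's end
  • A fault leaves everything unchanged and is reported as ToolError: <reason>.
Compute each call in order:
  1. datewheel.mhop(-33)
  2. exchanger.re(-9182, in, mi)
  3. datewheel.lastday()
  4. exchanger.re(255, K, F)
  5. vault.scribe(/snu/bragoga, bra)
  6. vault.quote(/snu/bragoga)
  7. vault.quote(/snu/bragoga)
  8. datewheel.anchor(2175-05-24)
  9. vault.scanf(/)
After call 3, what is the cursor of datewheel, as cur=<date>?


Answer: cur=2024-07-31

Derivation:
==> mhop(n→-33)
<== 2024-07-19
==> re(v→-9182, u_from→in, u_to→mi)
<== -4591/31680
==> lastday()
<== 2024-07-31
==> re(v→255, u_from→K, u_to→F)
<== -67/100
==> scribe(p→/snu/bragoga, c→bra)
<== created
==> quote(p→/snu/bragoga)
<== bra
==> quote(p→/snu/bragoga)
<== bra
==> anchor(d→2175-05-24)
<== 2175-05-24
==> scanf(p→/)
<== [snu/, stido, zu/]


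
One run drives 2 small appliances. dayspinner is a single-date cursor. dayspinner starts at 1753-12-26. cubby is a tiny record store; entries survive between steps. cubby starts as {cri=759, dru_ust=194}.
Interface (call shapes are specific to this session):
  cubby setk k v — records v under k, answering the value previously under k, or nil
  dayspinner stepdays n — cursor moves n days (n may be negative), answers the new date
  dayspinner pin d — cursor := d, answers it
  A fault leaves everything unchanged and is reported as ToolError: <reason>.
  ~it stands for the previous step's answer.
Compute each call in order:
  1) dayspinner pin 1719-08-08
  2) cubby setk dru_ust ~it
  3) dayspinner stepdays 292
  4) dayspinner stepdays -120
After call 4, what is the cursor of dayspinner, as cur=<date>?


Answer: cur=1720-01-27

Derivation:
Act: dayspinner pin[d→1719-08-08]
Obs: 1719-08-08
Act: cubby setk[k→dru_ust; v→~it]
Obs: 194
Act: dayspinner stepdays[n→292]
Obs: 1720-05-26
Act: dayspinner stepdays[n→-120]
Obs: 1720-01-27


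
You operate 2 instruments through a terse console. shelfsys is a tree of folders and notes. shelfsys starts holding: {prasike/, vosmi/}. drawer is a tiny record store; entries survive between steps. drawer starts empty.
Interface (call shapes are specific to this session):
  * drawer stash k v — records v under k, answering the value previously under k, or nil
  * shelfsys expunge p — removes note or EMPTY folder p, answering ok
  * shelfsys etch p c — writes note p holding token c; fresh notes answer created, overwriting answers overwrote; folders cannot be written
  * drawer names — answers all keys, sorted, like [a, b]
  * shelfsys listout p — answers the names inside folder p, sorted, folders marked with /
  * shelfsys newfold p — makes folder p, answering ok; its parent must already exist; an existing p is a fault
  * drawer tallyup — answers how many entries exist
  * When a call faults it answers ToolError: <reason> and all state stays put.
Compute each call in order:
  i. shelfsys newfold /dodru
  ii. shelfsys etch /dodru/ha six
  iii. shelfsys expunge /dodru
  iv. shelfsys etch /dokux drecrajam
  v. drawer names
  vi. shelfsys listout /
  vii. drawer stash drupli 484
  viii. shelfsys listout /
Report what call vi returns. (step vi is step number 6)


% shelfsys newfold p='/dodru'
[out] ok
% shelfsys etch p='/dodru/ha' c='six'
[out] created
% shelfsys expunge p='/dodru'
[out] ToolError: not empty
% shelfsys etch p='/dokux' c='drecrajam'
[out] created
% drawer names
[out] []
% shelfsys listout p='/'
[out] [dodru/, dokux, prasike/, vosmi/]
% drawer stash k='drupli' v='484'
[out] nil
% shelfsys listout p='/'
[out] [dodru/, dokux, prasike/, vosmi/]

Answer: [dodru/, dokux, prasike/, vosmi/]


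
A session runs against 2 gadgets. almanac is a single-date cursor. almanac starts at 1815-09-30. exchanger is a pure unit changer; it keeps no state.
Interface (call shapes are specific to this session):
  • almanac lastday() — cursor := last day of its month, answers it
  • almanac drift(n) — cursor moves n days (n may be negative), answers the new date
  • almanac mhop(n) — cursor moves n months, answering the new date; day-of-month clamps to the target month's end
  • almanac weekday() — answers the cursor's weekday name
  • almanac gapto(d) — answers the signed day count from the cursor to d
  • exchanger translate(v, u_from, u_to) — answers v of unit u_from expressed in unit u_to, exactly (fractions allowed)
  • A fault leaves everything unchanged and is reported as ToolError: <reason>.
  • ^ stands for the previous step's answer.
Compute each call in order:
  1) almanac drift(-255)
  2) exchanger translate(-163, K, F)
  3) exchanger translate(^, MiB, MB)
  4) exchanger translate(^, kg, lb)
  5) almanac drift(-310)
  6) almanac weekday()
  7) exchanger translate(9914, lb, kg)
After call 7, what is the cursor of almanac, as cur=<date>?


Do: almanac drift[n→-255]
See: 1815-01-18
Do: exchanger translate[v→-163; u_from→K; u_to→F]
See: -75307/100
Do: exchanger translate[v→^; u_from→MiB; u_to→MB]
See: -308457472/390625
Do: exchanger translate[v→^; u_from→kg; u_to→lb]
See: -78965112832/45359237
Do: almanac drift[n→-310]
See: 1814-03-14
Do: almanac weekday[]
See: Monday
Do: exchanger translate[v→9914; u_from→lb; u_to→kg]
See: 224845737809/50000000

Answer: cur=1814-03-14


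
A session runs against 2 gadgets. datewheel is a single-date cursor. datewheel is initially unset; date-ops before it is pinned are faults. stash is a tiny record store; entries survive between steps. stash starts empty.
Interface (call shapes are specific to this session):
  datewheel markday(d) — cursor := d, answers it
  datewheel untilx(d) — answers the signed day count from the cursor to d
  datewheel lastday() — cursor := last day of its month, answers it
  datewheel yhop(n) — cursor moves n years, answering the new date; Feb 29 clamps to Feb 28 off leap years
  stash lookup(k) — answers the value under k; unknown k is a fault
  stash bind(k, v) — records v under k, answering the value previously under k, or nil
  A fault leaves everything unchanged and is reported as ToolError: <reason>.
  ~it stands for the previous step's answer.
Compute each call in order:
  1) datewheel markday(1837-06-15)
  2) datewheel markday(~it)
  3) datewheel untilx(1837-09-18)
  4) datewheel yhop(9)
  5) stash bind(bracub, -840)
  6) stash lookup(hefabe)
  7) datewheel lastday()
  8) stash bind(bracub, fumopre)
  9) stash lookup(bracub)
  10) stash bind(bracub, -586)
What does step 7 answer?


~$ datewheel markday d='1837-06-15'
:: 1837-06-15
~$ datewheel markday d='~it'
:: 1837-06-15
~$ datewheel untilx d='1837-09-18'
:: 95
~$ datewheel yhop n='9'
:: 1846-06-15
~$ stash bind k='bracub' v='-840'
:: nil
~$ stash lookup k='hefabe'
:: ToolError: no such key hefabe
~$ datewheel lastday
:: 1846-06-30
~$ stash bind k='bracub' v='fumopre'
:: -840
~$ stash lookup k='bracub'
:: fumopre
~$ stash bind k='bracub' v='-586'
:: fumopre

Answer: 1846-06-30


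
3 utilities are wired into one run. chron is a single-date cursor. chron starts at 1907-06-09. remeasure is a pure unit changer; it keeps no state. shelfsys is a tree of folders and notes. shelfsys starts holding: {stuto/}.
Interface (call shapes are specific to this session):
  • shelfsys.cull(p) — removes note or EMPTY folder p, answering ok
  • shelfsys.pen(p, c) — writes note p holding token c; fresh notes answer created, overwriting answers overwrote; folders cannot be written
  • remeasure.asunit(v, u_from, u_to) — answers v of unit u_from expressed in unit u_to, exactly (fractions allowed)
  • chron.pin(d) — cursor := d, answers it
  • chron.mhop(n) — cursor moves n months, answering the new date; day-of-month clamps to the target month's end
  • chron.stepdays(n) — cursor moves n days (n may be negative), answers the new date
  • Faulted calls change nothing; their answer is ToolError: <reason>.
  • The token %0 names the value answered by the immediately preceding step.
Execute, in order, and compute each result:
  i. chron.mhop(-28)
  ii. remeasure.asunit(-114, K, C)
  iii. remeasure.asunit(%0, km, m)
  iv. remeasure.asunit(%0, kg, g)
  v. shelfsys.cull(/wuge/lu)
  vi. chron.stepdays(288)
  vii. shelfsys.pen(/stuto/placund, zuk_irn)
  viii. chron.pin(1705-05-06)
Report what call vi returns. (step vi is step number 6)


Answer: 1905-11-24

Derivation:
>>> chron.mhop n→-28
[out] 1905-02-09
>>> remeasure.asunit v→-114 u_from→K u_to→C
[out] -7743/20
>>> remeasure.asunit v→%0 u_from→km u_to→m
[out] -387150
>>> remeasure.asunit v→%0 u_from→kg u_to→g
[out] -387150000
>>> shelfsys.cull p→/wuge/lu
[out] ToolError: not found
>>> chron.stepdays n→288
[out] 1905-11-24
>>> shelfsys.pen p→/stuto/placund c→zuk_irn
[out] created
>>> chron.pin d→1705-05-06
[out] 1705-05-06


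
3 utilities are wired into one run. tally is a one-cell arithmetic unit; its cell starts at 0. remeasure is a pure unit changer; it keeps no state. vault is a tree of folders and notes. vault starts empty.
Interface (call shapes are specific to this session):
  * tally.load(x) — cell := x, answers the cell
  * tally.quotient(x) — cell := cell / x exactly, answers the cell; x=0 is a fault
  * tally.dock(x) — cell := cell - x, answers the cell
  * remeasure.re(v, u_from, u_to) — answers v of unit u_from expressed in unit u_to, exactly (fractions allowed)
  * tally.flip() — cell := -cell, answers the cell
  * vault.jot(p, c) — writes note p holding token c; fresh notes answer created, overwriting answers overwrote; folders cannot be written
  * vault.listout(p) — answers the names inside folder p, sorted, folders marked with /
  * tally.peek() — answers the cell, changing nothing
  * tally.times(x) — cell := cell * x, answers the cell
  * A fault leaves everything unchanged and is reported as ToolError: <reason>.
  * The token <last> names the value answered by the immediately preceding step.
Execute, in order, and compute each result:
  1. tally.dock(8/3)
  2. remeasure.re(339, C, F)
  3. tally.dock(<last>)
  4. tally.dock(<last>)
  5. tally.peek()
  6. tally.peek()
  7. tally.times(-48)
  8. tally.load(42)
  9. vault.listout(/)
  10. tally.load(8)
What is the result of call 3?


Answer: -9673/15

Derivation:
-> tally.dock(8/3)
<- -8/3
-> remeasure.re(339, C, F)
<- 3211/5
-> tally.dock(<last>)
<- -9673/15
-> tally.dock(<last>)
<- 0
-> tally.peek()
<- 0
-> tally.peek()
<- 0
-> tally.times(-48)
<- 0
-> tally.load(42)
<- 42
-> vault.listout(/)
<- []
-> tally.load(8)
<- 8


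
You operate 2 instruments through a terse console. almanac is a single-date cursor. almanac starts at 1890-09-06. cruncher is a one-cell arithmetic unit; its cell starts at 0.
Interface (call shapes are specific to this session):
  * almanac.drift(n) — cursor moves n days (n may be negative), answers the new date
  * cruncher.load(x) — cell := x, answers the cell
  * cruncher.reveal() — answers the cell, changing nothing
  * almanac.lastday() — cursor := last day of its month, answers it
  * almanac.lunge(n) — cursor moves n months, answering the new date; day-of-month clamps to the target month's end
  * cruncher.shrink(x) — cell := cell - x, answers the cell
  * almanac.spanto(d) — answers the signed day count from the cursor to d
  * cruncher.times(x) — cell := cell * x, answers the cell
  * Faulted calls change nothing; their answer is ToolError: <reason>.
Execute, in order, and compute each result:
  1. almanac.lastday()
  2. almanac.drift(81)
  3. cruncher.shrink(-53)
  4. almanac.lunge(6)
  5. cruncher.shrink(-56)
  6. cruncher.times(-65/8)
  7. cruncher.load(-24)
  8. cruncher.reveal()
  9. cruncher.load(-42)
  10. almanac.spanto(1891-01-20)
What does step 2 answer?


Answer: 1890-12-20

Derivation:
[in] almanac.lastday
= 1890-09-30
[in] almanac.drift n→81
= 1890-12-20
[in] cruncher.shrink x→-53
= 53
[in] almanac.lunge n→6
= 1891-06-20
[in] cruncher.shrink x→-56
= 109
[in] cruncher.times x→-65/8
= -7085/8
[in] cruncher.load x→-24
= -24
[in] cruncher.reveal
= -24
[in] cruncher.load x→-42
= -42
[in] almanac.spanto d→1891-01-20
= -151


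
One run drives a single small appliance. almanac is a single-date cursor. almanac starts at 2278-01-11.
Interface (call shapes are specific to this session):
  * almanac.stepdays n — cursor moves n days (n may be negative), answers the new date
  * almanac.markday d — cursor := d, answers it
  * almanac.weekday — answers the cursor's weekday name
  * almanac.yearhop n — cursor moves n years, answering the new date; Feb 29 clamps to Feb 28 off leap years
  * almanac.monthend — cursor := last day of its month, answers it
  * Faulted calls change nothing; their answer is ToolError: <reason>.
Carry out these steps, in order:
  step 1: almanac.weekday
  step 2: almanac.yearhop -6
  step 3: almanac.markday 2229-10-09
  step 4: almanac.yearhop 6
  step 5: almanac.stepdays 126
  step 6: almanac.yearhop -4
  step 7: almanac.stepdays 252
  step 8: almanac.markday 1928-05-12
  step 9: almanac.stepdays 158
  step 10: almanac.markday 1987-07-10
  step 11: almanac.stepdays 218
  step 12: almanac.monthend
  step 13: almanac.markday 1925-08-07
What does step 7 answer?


Answer: 2232-10-21

Derivation:
Step: almanac.weekday[]
Result: Friday
Step: almanac.yearhop[n→-6]
Result: 2272-01-11
Step: almanac.markday[d→2229-10-09]
Result: 2229-10-09
Step: almanac.yearhop[n→6]
Result: 2235-10-09
Step: almanac.stepdays[n→126]
Result: 2236-02-12
Step: almanac.yearhop[n→-4]
Result: 2232-02-12
Step: almanac.stepdays[n→252]
Result: 2232-10-21
Step: almanac.markday[d→1928-05-12]
Result: 1928-05-12
Step: almanac.stepdays[n→158]
Result: 1928-10-17
Step: almanac.markday[d→1987-07-10]
Result: 1987-07-10
Step: almanac.stepdays[n→218]
Result: 1988-02-13
Step: almanac.monthend[]
Result: 1988-02-29
Step: almanac.markday[d→1925-08-07]
Result: 1925-08-07


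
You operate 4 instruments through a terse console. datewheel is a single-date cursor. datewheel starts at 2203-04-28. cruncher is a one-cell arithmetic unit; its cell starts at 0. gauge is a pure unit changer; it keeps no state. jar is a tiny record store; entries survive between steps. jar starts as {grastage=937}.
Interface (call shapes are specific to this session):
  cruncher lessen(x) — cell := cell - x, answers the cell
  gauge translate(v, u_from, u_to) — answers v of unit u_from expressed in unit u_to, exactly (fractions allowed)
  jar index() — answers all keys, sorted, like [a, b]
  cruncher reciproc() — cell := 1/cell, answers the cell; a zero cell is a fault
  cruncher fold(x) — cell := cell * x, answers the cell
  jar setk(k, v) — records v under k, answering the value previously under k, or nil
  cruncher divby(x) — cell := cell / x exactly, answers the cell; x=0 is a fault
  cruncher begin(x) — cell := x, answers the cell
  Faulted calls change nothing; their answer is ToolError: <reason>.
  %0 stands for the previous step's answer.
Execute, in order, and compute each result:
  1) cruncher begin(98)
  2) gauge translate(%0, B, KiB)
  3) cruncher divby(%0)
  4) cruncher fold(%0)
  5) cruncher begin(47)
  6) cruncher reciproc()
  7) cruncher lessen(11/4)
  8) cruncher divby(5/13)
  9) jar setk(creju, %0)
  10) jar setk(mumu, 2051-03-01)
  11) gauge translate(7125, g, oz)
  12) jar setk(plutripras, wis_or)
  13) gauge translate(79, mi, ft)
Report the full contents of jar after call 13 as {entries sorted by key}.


Answer: {creju=-6669/940, grastage=937, mumu=2051-03-01, plutripras=wis_or}

Derivation:
==> cruncher begin(x→98)
<== 98
==> gauge translate(v→%0, u_from→B, u_to→KiB)
<== 49/512
==> cruncher divby(x→%0)
<== 1024
==> cruncher fold(x→%0)
<== 1048576
==> cruncher begin(x→47)
<== 47
==> cruncher reciproc()
<== 1/47
==> cruncher lessen(x→11/4)
<== -513/188
==> cruncher divby(x→5/13)
<== -6669/940
==> jar setk(k→creju, v→%0)
<== nil
==> jar setk(k→mumu, v→2051-03-01)
<== nil
==> gauge translate(v→7125, u_from→g, u_to→oz)
<== 11400000000/45359237
==> jar setk(k→plutripras, v→wis_or)
<== nil
==> gauge translate(v→79, u_from→mi, u_to→ft)
<== 417120


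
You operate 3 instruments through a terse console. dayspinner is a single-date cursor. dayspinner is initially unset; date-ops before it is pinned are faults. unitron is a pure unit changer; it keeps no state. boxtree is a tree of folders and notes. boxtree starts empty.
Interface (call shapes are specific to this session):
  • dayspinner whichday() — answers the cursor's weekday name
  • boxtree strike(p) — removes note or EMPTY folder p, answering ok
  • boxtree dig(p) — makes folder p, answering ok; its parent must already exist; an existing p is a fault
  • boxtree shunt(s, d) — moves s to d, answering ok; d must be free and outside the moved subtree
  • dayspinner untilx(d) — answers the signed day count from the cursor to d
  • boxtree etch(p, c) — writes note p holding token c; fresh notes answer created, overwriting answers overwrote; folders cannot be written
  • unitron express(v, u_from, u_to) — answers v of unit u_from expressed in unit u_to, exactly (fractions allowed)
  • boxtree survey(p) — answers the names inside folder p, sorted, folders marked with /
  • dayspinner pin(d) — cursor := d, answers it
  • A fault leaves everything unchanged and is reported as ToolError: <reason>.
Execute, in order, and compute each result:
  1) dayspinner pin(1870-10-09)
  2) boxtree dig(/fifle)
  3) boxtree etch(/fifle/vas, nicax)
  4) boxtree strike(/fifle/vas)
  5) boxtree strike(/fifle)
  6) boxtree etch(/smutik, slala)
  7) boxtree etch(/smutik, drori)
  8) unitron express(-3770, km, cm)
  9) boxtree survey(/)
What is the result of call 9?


==> dayspinner pin(d=1870-10-09)
<== 1870-10-09
==> boxtree dig(p=/fifle)
<== ok
==> boxtree etch(p=/fifle/vas, c=nicax)
<== created
==> boxtree strike(p=/fifle/vas)
<== ok
==> boxtree strike(p=/fifle)
<== ok
==> boxtree etch(p=/smutik, c=slala)
<== created
==> boxtree etch(p=/smutik, c=drori)
<== overwrote
==> unitron express(v=-3770, u_from=km, u_to=cm)
<== -377000000
==> boxtree survey(p=/)
<== [smutik]

Answer: [smutik]


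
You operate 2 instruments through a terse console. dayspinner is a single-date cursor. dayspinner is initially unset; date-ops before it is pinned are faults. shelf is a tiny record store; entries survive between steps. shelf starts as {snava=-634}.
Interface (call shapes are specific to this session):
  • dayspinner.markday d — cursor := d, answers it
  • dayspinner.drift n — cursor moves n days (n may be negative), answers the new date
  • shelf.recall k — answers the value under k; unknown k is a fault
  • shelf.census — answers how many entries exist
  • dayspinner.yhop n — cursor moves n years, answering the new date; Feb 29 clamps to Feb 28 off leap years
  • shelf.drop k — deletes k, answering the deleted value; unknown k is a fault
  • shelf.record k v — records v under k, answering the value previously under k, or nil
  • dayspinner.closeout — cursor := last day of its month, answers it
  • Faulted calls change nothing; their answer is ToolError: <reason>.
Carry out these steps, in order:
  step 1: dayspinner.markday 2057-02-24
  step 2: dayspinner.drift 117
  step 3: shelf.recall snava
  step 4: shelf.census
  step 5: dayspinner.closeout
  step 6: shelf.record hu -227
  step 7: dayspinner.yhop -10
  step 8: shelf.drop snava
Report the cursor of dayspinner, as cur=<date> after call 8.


% dayspinner.markday d=2057-02-24
= 2057-02-24
% dayspinner.drift n=117
= 2057-06-21
% shelf.recall k=snava
= -634
% shelf.census
= 1
% dayspinner.closeout
= 2057-06-30
% shelf.record k=hu v=-227
= nil
% dayspinner.yhop n=-10
= 2047-06-30
% shelf.drop k=snava
= -634

Answer: cur=2047-06-30


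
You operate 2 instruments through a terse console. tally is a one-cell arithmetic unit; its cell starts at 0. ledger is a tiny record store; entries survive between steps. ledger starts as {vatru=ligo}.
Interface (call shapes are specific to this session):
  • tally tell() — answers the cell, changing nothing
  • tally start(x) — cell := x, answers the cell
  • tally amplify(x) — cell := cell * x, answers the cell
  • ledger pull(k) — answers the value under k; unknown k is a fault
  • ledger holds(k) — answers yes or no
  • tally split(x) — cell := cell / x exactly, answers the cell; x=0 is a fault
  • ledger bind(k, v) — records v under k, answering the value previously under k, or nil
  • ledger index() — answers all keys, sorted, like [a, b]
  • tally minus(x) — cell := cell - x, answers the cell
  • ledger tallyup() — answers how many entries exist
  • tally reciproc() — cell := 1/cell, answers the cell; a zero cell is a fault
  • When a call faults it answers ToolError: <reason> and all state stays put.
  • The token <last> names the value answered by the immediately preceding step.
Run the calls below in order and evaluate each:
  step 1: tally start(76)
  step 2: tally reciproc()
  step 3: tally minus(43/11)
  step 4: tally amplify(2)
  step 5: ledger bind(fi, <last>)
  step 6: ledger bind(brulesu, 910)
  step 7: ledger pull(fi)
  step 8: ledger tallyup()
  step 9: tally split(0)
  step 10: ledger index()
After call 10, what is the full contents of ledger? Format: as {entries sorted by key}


Act: tally start[x→76]
Obs: 76
Act: tally reciproc[]
Obs: 1/76
Act: tally minus[x→43/11]
Obs: -3257/836
Act: tally amplify[x→2]
Obs: -3257/418
Act: ledger bind[k→fi; v→<last>]
Obs: nil
Act: ledger bind[k→brulesu; v→910]
Obs: nil
Act: ledger pull[k→fi]
Obs: -3257/418
Act: ledger tallyup[]
Obs: 3
Act: tally split[x→0]
Obs: ToolError: division by zero
Act: ledger index[]
Obs: [brulesu, fi, vatru]

Answer: {brulesu=910, fi=-3257/418, vatru=ligo}


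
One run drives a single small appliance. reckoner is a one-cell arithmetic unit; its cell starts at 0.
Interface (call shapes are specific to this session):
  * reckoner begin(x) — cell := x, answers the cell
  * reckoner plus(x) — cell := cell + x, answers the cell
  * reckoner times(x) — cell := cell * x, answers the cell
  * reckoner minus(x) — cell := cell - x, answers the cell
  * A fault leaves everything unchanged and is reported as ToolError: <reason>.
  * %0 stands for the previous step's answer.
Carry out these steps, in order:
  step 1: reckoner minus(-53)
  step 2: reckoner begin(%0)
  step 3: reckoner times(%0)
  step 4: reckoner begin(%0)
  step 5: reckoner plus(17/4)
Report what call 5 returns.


[in] reckoner minus x=-53
  53
[in] reckoner begin x=%0
  53
[in] reckoner times x=%0
  2809
[in] reckoner begin x=%0
  2809
[in] reckoner plus x=17/4
  11253/4

Answer: 11253/4


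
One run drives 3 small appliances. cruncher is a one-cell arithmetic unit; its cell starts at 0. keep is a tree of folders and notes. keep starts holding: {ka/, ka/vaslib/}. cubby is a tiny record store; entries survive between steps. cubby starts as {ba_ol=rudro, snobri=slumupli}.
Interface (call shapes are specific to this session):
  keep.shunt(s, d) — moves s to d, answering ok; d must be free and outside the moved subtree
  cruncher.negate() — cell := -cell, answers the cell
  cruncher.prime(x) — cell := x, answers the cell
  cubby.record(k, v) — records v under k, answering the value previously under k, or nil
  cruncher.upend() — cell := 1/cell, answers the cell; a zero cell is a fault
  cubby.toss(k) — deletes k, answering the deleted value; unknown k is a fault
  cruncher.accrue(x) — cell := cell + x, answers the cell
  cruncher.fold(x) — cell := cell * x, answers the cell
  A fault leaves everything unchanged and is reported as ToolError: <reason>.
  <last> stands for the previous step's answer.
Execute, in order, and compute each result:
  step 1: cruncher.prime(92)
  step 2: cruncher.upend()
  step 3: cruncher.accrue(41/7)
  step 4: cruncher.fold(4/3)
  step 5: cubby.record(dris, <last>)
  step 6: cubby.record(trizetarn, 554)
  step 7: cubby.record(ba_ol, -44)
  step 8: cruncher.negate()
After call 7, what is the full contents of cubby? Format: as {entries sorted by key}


-> prime(x='92')
<- 92
-> upend()
<- 1/92
-> accrue(x='41/7')
<- 3779/644
-> fold(x='4/3')
<- 3779/483
-> record(k='dris', v='<last>')
<- nil
-> record(k='trizetarn', v='554')
<- nil
-> record(k='ba_ol', v='-44')
<- rudro
-> negate()
<- -3779/483

Answer: {ba_ol=-44, dris=3779/483, snobri=slumupli, trizetarn=554}


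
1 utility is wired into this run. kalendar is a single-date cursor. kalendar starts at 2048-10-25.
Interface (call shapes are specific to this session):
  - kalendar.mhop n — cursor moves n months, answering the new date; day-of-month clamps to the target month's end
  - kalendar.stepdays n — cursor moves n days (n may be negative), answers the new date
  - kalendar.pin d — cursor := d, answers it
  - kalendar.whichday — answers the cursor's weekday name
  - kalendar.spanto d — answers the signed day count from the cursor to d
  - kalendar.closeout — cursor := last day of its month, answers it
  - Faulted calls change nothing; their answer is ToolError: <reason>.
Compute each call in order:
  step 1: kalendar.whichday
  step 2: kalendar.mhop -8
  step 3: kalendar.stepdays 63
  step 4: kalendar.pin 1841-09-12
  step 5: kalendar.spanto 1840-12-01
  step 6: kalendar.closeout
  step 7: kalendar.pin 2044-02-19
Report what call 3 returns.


[in] kalendar.whichday
= Sunday
[in] kalendar.mhop n=-8
= 2048-02-25
[in] kalendar.stepdays n=63
= 2048-04-28
[in] kalendar.pin d=1841-09-12
= 1841-09-12
[in] kalendar.spanto d=1840-12-01
= -285
[in] kalendar.closeout
= 1841-09-30
[in] kalendar.pin d=2044-02-19
= 2044-02-19

Answer: 2048-04-28


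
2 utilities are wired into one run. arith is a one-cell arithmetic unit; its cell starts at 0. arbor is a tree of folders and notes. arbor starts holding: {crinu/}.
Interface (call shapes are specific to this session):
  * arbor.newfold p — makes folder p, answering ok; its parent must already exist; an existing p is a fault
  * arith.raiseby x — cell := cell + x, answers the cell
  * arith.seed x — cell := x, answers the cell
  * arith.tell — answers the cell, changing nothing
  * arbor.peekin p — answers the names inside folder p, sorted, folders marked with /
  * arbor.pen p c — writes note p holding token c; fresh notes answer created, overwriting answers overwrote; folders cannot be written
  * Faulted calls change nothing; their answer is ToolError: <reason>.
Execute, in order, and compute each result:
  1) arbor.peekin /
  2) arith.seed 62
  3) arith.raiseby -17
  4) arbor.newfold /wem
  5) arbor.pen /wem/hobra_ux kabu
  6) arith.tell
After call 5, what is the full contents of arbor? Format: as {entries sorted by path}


Answer: {crinu/, wem/, wem/hobra_ux=kabu}

Derivation:
→ arbor.peekin(p: /)
← [crinu/]
→ arith.seed(x: 62)
← 62
→ arith.raiseby(x: -17)
← 45
→ arbor.newfold(p: /wem)
← ok
→ arbor.pen(p: /wem/hobra_ux, c: kabu)
← created
→ arith.tell()
← 45


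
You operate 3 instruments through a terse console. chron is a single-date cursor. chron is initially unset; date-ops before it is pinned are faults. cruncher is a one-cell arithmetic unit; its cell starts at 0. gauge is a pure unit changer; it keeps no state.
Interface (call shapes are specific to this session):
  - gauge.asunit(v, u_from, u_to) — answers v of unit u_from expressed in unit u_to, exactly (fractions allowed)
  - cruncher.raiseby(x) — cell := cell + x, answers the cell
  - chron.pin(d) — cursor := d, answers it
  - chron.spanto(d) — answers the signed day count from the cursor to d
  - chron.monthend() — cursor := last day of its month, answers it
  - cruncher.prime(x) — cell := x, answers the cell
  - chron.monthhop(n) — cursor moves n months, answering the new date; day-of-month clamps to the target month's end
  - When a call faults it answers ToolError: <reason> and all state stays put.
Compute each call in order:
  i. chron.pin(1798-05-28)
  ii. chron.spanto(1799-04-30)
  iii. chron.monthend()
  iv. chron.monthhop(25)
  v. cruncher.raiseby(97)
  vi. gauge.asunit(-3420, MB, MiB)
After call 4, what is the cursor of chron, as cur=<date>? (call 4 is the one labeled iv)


Answer: cur=1800-06-30

Derivation:
I use pin on d='1798-05-28', and see 1798-05-28.
I use spanto on d='1799-04-30', yielding 337.
Then monthend, and observe 1798-05-31.
Then monthhop on n='25': 1800-06-30.
Next I call raiseby on x='97': 97.
Now I run asunit on v='-3420', u_from='MB', u_to='MiB', → -13359375/4096.


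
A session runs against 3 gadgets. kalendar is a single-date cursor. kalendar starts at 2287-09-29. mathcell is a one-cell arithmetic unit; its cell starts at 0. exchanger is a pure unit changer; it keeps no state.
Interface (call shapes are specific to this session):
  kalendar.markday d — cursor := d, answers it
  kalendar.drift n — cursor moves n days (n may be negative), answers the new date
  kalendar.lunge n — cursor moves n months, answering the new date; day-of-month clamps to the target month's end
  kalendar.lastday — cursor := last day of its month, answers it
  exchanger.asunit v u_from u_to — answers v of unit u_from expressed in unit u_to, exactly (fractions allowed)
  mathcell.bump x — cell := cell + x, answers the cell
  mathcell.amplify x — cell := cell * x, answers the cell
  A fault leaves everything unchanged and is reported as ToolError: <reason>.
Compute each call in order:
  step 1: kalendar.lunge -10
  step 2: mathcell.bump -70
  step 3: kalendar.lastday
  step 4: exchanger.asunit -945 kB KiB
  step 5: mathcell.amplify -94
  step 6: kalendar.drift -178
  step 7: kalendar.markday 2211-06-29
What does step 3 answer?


// 1. kalendar.lunge(n→-10) => 2286-11-29
// 2. mathcell.bump(x→-70) => -70
// 3. kalendar.lastday() => 2286-11-30
// 4. exchanger.asunit(v→-945, u_from→kB, u_to→KiB) => -118125/128
// 5. mathcell.amplify(x→-94) => 6580
// 6. kalendar.drift(n→-178) => 2286-06-05
// 7. kalendar.markday(d→2211-06-29) => 2211-06-29

Answer: 2286-11-30


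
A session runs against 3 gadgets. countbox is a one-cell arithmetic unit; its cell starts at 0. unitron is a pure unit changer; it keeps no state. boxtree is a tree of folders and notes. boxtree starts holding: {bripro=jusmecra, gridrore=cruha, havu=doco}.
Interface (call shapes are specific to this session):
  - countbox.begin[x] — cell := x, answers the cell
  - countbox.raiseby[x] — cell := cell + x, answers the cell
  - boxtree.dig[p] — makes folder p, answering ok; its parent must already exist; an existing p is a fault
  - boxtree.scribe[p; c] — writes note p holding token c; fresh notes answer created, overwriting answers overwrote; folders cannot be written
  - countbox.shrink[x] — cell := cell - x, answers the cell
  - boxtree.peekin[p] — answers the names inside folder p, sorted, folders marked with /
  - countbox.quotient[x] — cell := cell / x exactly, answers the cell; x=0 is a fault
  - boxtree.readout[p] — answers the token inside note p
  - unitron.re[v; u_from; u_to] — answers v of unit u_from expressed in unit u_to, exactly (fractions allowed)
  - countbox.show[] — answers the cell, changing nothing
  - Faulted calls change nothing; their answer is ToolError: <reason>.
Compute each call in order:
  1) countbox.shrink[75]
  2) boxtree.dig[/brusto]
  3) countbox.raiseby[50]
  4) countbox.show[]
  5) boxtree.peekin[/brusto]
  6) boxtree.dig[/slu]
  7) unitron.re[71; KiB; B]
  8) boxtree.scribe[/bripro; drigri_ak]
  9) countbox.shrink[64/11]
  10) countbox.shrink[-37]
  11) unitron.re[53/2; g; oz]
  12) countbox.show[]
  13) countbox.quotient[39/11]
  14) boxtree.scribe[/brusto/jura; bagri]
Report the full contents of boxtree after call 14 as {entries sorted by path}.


Answer: {bripro=drigri_ak, brusto/, brusto/jura=bagri, gridrore=cruha, havu=doco, slu/}

Derivation:
# countbox.shrink(75) == -75
# boxtree.dig(/brusto) == ok
# countbox.raiseby(50) == -25
# countbox.show() == -25
# boxtree.peekin(/brusto) == []
# boxtree.dig(/slu) == ok
# unitron.re(71, KiB, B) == 72704
# boxtree.scribe(/bripro, drigri_ak) == overwrote
# countbox.shrink(64/11) == -339/11
# countbox.shrink(-37) == 68/11
# unitron.re(53/2, g, oz) == 42400000/45359237
# countbox.show() == 68/11
# countbox.quotient(39/11) == 68/39
# boxtree.scribe(/brusto/jura, bagri) == created


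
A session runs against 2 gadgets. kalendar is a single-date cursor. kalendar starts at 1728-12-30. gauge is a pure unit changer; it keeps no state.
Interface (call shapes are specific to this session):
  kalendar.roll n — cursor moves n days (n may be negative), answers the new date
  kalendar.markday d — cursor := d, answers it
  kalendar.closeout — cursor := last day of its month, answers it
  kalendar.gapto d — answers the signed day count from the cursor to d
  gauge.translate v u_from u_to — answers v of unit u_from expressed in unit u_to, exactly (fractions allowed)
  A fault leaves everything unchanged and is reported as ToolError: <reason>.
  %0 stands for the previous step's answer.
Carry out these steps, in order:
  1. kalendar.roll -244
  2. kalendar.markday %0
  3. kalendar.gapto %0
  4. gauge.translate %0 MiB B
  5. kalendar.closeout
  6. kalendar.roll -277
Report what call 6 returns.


Answer: 1727-07-28

Derivation:
==> kalendar.roll(n=-244)
<== 1728-04-30
==> kalendar.markday(d=%0)
<== 1728-04-30
==> kalendar.gapto(d=%0)
<== 0
==> gauge.translate(v=%0, u_from=MiB, u_to=B)
<== 0
==> kalendar.closeout()
<== 1728-04-30
==> kalendar.roll(n=-277)
<== 1727-07-28


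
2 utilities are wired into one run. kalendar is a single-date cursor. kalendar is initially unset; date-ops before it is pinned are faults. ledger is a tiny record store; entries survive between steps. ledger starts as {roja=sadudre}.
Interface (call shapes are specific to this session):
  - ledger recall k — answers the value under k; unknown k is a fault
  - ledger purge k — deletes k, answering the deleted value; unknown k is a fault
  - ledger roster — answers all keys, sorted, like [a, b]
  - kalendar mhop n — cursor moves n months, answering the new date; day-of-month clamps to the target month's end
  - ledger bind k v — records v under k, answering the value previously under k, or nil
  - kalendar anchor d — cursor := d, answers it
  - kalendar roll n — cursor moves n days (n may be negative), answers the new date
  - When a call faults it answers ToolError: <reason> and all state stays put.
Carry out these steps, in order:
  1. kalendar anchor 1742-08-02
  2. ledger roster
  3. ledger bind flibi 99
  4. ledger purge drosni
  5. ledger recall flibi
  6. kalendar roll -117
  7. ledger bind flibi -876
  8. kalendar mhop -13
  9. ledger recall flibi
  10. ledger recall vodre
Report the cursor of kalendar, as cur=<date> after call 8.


Answer: cur=1741-03-07

Derivation:
I use kalendar anchor on d→1742-08-02, and get 1742-08-02.
Then ledger roster(), yielding [roja].
I invoke ledger bind on k→flibi, v→99, giving nil.
I invoke ledger purge on k→drosni, and observe ToolError: no such key drosni.
Invoking ledger recall on k→flibi, giving 99.
I run kalendar roll on n→-117, and observe 1742-04-07.
I use ledger bind on k→flibi, v→-876: 99.
Using kalendar mhop on n→-13, yielding 1741-03-07.
I run ledger recall on k→flibi, and get -876.
Now I run ledger recall on k→vodre, which returns ToolError: no such key vodre.


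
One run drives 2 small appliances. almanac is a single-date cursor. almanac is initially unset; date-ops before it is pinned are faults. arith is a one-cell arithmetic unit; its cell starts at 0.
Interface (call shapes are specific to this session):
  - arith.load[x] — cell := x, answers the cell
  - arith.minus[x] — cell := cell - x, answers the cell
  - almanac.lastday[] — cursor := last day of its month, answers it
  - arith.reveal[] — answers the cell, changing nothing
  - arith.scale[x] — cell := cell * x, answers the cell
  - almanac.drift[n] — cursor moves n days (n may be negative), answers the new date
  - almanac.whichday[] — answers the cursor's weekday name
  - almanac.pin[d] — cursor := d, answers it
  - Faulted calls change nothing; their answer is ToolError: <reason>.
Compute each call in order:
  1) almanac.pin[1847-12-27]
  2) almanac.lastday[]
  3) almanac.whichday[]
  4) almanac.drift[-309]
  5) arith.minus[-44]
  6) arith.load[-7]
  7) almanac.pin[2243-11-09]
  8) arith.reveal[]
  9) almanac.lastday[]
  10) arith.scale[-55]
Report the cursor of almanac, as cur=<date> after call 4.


I run pin using d='1847-12-27', yielding 1847-12-27.
I try lastday(), giving 1847-12-31.
I call whichday, and observe Friday.
I use drift using n='-309', and observe 1847-02-25.
Then minus using x='-44', yielding 44.
I invoke load using x='-7', and get -7.
I call pin using d='2243-11-09': 2243-11-09.
I invoke reveal, and observe -7.
I use lastday(), yielding 2243-11-30.
I try scale using x='-55', yielding 385.

Answer: cur=1847-02-25


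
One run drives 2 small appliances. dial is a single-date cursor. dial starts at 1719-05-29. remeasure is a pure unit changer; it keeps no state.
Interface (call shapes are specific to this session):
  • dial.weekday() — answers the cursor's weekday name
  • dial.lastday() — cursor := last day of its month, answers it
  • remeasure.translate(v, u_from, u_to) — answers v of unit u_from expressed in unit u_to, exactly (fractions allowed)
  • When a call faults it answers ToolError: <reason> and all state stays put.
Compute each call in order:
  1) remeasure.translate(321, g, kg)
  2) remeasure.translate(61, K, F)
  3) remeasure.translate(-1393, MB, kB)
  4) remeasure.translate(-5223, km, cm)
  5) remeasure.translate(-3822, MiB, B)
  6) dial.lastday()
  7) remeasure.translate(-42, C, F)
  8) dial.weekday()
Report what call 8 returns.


Answer: Wednesday

Derivation:
% translate v='321' u_from='g' u_to='kg'
  321/1000
% translate v='61' u_from='K' u_to='F'
  -34987/100
% translate v='-1393' u_from='MB' u_to='kB'
  -1393000
% translate v='-5223' u_from='km' u_to='cm'
  -522300000
% translate v='-3822' u_from='MiB' u_to='B'
  -4007657472
% lastday
  1719-05-31
% translate v='-42' u_from='C' u_to='F'
  -218/5
% weekday
  Wednesday


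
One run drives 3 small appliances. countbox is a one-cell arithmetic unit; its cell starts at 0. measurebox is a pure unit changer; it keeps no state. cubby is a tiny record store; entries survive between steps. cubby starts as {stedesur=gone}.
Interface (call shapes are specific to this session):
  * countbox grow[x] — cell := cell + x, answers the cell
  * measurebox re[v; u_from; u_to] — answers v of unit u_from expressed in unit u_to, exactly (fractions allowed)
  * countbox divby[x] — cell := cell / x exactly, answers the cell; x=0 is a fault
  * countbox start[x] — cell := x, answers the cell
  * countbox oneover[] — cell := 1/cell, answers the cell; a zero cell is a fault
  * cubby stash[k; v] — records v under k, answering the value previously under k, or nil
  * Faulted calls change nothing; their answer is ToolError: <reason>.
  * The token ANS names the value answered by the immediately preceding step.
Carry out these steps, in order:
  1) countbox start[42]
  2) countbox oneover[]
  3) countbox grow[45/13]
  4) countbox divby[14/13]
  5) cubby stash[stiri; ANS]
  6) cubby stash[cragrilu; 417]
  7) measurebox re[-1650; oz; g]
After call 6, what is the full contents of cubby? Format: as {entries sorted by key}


==> countbox start(x: 42)
<== 42
==> countbox oneover()
<== 1/42
==> countbox grow(x: 45/13)
<== 1903/546
==> countbox divby(x: 14/13)
<== 1903/588
==> cubby stash(k: stiri, v: ANS)
<== nil
==> cubby stash(k: cragrilu, v: 417)
<== nil
==> measurebox re(v: -1650, u_from: oz, u_to: g)
<== -1496854821/32000

Answer: {cragrilu=417, stedesur=gone, stiri=1903/588}
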